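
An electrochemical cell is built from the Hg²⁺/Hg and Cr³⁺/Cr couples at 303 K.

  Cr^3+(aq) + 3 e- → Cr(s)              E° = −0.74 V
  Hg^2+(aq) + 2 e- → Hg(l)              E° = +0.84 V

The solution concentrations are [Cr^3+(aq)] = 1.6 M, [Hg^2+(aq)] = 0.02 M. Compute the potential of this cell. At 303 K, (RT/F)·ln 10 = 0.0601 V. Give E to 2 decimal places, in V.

+1.52 V

Hg²⁺/Hg is reduced (cathode, E° = +0.84 V) and Cr³⁺/Cr is oxidized (anode).
The standard potential is +0.84 − (−0.74) = +1.58 V and the balanced reaction transfers n = 6 electrons.
The balanced reaction is 3 Hg^2+(aq) + 2 Cr(s) → 3 Hg(l) + 2 Cr^3+(aq), so Q = [Cr^3+(aq)]^2 / [Hg^2+(aq)]^3 = 3.2×10^5 and log Q = 5.505.
E = E° − (0.0601/n)·log Q = +1.58 − (0.0601/6)(5.505) = +1.52 V.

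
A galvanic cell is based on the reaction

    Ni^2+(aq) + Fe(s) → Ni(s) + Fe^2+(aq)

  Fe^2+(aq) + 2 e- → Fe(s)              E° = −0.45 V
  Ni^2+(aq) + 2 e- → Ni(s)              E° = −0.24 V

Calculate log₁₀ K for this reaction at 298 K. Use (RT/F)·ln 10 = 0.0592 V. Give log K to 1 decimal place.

log K = 7.1

The Ni²⁺/Ni couple is reduced (cathode); E°cell = −0.24 − (−0.45) = +0.21 V with n = 2.
At equilibrium E = 0, so log K = nE°cell / 0.0592 = (2)(+0.21) / 0.0592 = 7.1.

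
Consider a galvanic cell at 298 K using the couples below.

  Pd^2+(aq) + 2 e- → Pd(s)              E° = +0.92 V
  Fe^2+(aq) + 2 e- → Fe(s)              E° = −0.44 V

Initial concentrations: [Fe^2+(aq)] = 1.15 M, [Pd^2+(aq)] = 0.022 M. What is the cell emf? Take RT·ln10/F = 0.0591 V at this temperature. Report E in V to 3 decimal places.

+1.309 V

Pd²⁺/Pd is reduced (cathode, E° = +0.92 V) and Fe²⁺/Fe is oxidized (anode).
E°cell = E°cat − E°an = +0.92 − (−0.44) = +1.36 V; n = 2.
Balancing gives Pd^2+(aq) + Fe(s) → Pd(s) + Fe^2+(aq); hence Q = [Fe^2+(aq)] / [Pd^2+(aq)] = 52.3 (log Q = 1.718).
Applying E = E° − (RT ln10/nF)·log Q gives +1.36 − (0.0591/2)(1.718) = +1.309 V.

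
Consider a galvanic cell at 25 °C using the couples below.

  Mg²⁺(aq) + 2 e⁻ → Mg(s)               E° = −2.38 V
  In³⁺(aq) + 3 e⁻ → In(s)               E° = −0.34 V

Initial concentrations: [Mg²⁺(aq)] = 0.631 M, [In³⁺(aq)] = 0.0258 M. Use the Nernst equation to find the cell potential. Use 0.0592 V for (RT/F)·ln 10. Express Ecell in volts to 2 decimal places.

+2.01 V

In³⁺/In is reduced (cathode, E° = −0.34 V) and Mg²⁺/Mg is oxidized (anode).
E°cell = −0.34 − (−2.38) = +2.04 V, with n = 6 electrons transferred.
For the overall reaction 2 In³⁺(aq) + 3 Mg(s) → 2 In(s) + 3 Mg²⁺(aq), Q = [Mg²⁺(aq)]^3 / [In³⁺(aq)]^2 = 377, giving log Q = 2.577.
By the Nernst equation, E = +2.04 − (0.0592/6)·(2.577) = +2.01 V.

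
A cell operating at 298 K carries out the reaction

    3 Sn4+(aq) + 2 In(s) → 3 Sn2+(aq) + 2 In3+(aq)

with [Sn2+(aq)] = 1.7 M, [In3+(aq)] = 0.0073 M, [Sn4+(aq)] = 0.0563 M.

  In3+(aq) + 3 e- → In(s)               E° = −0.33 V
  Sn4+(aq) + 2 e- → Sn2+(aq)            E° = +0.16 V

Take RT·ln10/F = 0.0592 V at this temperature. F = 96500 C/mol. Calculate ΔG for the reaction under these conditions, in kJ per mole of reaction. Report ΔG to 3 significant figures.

E°cell = +0.16 − (−0.33) = +0.49 V; the balanced reaction transfers n = 6 electrons.
Here Q = ([Sn2+(aq)]^3·[In3+(aq)]^2) / [Sn4+(aq)]^3 = 1.47 (log Q = 0.166), giving E = +0.49 − (0.0592/6)·(0.166) = +0.4884 V.
Finally ΔG = −nFE = −(6)(96500 C/mol)(+0.4884 V) = −283 kJ/mol.

−283 kJ/mol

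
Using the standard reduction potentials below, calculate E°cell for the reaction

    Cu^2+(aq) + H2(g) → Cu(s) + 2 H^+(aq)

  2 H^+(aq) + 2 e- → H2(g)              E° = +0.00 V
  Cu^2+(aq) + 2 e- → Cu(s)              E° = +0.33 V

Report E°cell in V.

+0.33 V

Cu^2+(aq) gains electrons, so the Cu²⁺/Cu couple is the cathode; the 2H⁺/H₂ couple is the anode.
E°cell = E°(cathode) − E°(anode) = +0.33 − (+0.00) = +0.33 V.
The positive value indicates the reaction is spontaneous as written.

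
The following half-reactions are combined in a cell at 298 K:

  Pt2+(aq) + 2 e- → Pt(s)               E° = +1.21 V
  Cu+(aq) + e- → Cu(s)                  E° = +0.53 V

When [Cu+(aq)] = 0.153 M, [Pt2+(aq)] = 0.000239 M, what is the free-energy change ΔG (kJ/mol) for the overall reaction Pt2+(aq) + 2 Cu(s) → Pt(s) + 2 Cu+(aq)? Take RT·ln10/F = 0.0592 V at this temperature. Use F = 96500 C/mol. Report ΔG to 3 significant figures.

E°cell = +1.21 − (+0.53) = +0.68 V; the balanced reaction transfers n = 2 electrons.
Here Q = [Cu+(aq)]^2 / [Pt2+(aq)] = 97.9 (log Q = 1.991), giving E = +0.68 − (0.0592/2)·(1.991) = +0.6211 V.
ΔG = −nFE = −(2)(96500)(+0.6211) J/mol = −120 kJ/mol.

−120 kJ/mol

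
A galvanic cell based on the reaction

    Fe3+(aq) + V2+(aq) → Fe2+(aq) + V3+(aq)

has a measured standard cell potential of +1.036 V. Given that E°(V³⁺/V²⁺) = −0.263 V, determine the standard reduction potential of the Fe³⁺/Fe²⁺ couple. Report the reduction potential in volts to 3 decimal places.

In the reaction as written the Fe³⁺/Fe²⁺ couple is reduced (cathode) and V³⁺/V²⁺ is oxidized (anode), so E°cell = E°(Fe³⁺/Fe²⁺) − E°(V³⁺/V²⁺).
E°(Fe³⁺/Fe²⁺) = E°cell + E°(anode) = +1.036 + (−0.263) = +0.773 V.

+0.773 V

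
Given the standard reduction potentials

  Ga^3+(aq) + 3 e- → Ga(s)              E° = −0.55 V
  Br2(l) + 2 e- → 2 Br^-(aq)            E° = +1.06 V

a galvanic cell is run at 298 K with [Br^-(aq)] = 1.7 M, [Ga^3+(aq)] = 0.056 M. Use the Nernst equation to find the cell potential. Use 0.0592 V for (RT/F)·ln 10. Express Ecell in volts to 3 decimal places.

+1.621 V

The Br₂/Br⁻ couple has the more positive E°, so it is the cathode; Ga³⁺/Ga is the anode.
E°cell = +1.06 − (−0.55) = +1.61 V, with n = 6 electrons transferred.
Balancing gives 3 Br2(l) + 2 Ga(s) → 6 Br^-(aq) + 2 Ga^3+(aq); hence Q = [Br^-(aq)]^6·[Ga^3+(aq)]^2 = 0.0757 (log Q = −1.121).
By the Nernst equation, E = +1.61 − (0.0592/6)·(−1.121) = +1.621 V.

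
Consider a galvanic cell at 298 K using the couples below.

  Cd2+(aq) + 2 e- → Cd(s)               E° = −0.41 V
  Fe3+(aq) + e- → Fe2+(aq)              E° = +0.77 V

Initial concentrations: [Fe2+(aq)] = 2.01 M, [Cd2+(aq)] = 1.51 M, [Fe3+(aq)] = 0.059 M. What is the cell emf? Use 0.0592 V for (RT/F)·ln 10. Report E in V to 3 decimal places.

Fe³⁺/Fe²⁺ is reduced (cathode, E° = +0.77 V) and Cd²⁺/Cd is oxidized (anode).
The standard potential is +0.77 − (−0.41) = +1.18 V and the balanced reaction transfers n = 2 electrons.
For the overall reaction 2 Fe3+(aq) + Cd(s) → 2 Fe2+(aq) + Cd2+(aq), Q = ([Fe2+(aq)]^2·[Cd2+(aq)]) / [Fe3+(aq)]^2 = 1.75×10^3, giving log Q = 3.244.
Applying E = E° − (RT ln10/nF)·log Q gives +1.18 − (0.0592/2)(3.244) = +1.084 V.

+1.084 V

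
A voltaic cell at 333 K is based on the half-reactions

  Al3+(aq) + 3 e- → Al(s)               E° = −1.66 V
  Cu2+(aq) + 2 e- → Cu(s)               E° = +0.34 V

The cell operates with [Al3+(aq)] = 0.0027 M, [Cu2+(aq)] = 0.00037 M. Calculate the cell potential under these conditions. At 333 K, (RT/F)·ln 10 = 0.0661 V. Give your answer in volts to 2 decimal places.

+1.94 V

The Cu²⁺/Cu couple has the more positive E°, so it is the cathode; Al³⁺/Al is the anode.
The standard potential is +0.34 − (−1.66) = +2.00 V and the balanced reaction transfers n = 6 electrons.
Balancing gives 3 Cu2+(aq) + 2 Al(s) → 3 Cu(s) + 2 Al3+(aq); hence Q = [Al3+(aq)]^2 / [Cu2+(aq)]^3 = 1.44×10^5 (log Q = 5.158).
E = E° − (0.0661/n)·log Q = +2.00 − (0.0661/6)(5.158) = +1.94 V.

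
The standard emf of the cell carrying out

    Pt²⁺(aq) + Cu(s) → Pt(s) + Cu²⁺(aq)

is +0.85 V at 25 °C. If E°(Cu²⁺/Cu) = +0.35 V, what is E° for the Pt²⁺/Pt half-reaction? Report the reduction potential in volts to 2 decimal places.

+1.20 V

In the reaction as written the Pt²⁺/Pt couple is reduced (cathode) and Cu²⁺/Cu is oxidized (anode), so E°cell = E°(Pt²⁺/Pt) − E°(Cu²⁺/Cu).
E°(Pt²⁺/Pt) = E°cell + E°(anode) = +0.85 + (+0.35) = +1.20 V.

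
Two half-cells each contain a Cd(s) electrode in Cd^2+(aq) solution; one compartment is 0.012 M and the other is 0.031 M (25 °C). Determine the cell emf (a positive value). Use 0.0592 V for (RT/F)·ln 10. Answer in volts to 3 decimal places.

For a concentration cell E°cell = 0, since both electrodes use the same couple.
The compartment with the higher Cd^2+(aq) concentration (0.031 M) acts as the cathode; ions are reduced there and produced at the dilute (0.012 M) anode.
With n = 2, Ecell = −(0.0592/2)·log([dilute]/[conc]) = −(0.0592/2)·log(0.012/0.031) = +0.012 V.

0.012 V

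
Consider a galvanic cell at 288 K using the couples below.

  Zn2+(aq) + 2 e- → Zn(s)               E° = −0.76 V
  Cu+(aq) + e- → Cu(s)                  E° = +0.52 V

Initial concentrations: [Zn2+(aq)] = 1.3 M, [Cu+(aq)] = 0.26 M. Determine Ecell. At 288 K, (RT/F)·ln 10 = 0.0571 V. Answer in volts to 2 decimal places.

Since E°(Cu⁺/Cu) > E°(Zn²⁺/Zn), Cu⁺/Cu serves as the cathode.
E°cell = +0.52 − (−0.76) = +1.28 V, with n = 2 electrons transferred.
For the overall reaction 2 Cu+(aq) + Zn(s) → 2 Cu(s) + Zn2+(aq), Q = [Zn2+(aq)] / [Cu+(aq)]^2 = 19.2, giving log Q = 1.284.
Applying E = E° − (RT ln10/nF)·log Q gives +1.28 − (0.0571/2)(1.284) = +1.24 V.

+1.24 V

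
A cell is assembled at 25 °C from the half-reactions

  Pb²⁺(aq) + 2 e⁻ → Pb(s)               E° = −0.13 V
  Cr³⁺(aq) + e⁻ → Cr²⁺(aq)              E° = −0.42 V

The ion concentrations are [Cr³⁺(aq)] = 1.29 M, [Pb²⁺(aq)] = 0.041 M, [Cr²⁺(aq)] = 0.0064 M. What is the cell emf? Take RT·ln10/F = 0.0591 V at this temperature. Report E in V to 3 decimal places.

+0.113 V

Pb²⁺/Pb is reduced (cathode, E° = −0.13 V) and Cr³⁺/Cr²⁺ is oxidized (anode).
E°cell = E°cat − E°an = −0.13 − (−0.42) = +0.29 V; n = 2.
For the overall reaction Pb²⁺(aq) + 2 Cr²⁺(aq) → Pb(s) + 2 Cr³⁺(aq), Q = [Cr³⁺(aq)]^2 / ([Pb²⁺(aq)]·[Cr²⁺(aq)]^2) = 9.91×10^5, giving log Q = 5.996.
By the Nernst equation, E = +0.29 − (0.0591/2)·(5.996) = +0.113 V.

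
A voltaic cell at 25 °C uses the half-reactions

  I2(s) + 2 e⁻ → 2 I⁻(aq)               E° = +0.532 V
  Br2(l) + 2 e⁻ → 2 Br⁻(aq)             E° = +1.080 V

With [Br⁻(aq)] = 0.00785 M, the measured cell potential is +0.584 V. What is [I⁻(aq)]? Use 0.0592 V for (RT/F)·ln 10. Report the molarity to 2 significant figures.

0.032 M

Br₂/Br⁻ is the cathode (higher E°); E°cell = +1.080 − (+0.532) = +0.548 V with n = 2.
Since E = E° − (0.0592/n)·log Q, log Q = n(E° − E)/0.0592 = −1.216.
The balanced reaction is Br2(l) + 2 I⁻(aq) → 2 Br⁻(aq) + I2(s), so Q = [Br⁻(aq)]^2 / [I⁻(aq)]^2.
Substituting the known concentrations and solving, log [I⁻(aq)] = −1.497 and [I⁻(aq)] = 0.032 M.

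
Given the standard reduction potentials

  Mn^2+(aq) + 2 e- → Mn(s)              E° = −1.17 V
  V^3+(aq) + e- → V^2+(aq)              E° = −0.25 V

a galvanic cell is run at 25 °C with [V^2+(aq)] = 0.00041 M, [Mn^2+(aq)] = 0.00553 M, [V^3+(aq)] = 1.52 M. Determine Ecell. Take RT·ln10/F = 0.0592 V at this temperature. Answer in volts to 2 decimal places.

V³⁺/V²⁺ is reduced (cathode, E° = −0.25 V) and Mn²⁺/Mn is oxidized (anode).
E°cell = −0.25 − (−1.17) = +0.92 V, with n = 2 electrons transferred.
For the overall reaction 2 V^3+(aq) + Mn(s) → 2 V^2+(aq) + Mn^2+(aq), Q = ([V^2+(aq)]^2·[Mn^2+(aq)]) / [V^3+(aq)]^2 = 4.02×10^−10, giving log Q = −9.395.
Applying E = E° − (RT ln10/nF)·log Q gives +0.92 − (0.0592/2)(−9.395) = +1.20 V.

+1.20 V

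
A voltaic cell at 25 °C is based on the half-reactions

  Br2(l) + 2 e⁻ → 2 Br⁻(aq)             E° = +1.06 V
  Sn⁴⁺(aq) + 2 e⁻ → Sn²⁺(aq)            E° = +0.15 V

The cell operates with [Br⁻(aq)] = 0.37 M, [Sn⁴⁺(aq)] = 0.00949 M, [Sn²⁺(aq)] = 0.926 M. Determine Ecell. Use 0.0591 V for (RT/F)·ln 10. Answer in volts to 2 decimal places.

+0.99 V

Br₂/Br⁻ is reduced (cathode, E° = +1.06 V) and Sn⁴⁺/Sn²⁺ is oxidized (anode).
The standard potential is +1.06 − (+0.15) = +0.91 V and the balanced reaction transfers n = 2 electrons.
For the overall reaction Br2(l) + Sn²⁺(aq) → 2 Br⁻(aq) + Sn⁴⁺(aq), Q = ([Br⁻(aq)]^2·[Sn⁴⁺(aq)]) / [Sn²⁺(aq)] = 0.0014, giving log Q = −2.853.
By the Nernst equation, E = +0.91 − (0.0591/2)·(−2.853) = +0.99 V.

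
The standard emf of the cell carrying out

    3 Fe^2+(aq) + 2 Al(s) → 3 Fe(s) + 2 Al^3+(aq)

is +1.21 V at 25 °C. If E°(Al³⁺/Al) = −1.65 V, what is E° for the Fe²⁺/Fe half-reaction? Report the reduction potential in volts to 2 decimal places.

−0.44 V

In the reaction as written the Fe²⁺/Fe couple is reduced (cathode) and Al³⁺/Al is oxidized (anode), so E°cell = E°(Fe²⁺/Fe) − E°(Al³⁺/Al).
E°(Fe²⁺/Fe) = E°cell + E°(anode) = +1.21 + (−1.65) = −0.44 V.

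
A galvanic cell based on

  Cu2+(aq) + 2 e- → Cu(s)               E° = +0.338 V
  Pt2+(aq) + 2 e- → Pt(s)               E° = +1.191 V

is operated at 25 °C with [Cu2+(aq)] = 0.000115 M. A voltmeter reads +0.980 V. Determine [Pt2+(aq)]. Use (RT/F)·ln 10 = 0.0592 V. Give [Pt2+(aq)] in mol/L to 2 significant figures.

The Pt²⁺/Pt couple has the larger reduction potential, so it is the cathode: E°cell = +1.191 − (+0.338) = +0.853 V and n = 2.
Rearranging E = E° − (0.0592/n)·log Q gives log Q = 2(+0.853 − (+0.980))/0.0592 = −4.291.
For Pt2+(aq) + Cu(s) → Pt(s) + Cu2+(aq), the reaction quotient is Q = [Cu2+(aq)] / [Pt2+(aq)].
Solving for the unknown gives log [Pt2+(aq)] = 0.352, so [Pt2+(aq)] ≈ 2.2 M.

2.2 M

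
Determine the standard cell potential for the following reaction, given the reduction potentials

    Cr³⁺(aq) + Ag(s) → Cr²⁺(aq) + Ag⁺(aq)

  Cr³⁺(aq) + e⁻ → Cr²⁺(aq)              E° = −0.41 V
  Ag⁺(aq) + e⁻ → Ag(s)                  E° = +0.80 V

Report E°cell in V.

Cr³⁺(aq) gains electrons, so the Cr³⁺/Cr²⁺ couple is the cathode; the Ag⁺/Ag couple is the anode.
E°cell = E°(cathode) − E°(anode) = −0.41 − (+0.80) = −1.21 V.
The negative E°cell means the reaction is non-spontaneous in the direction written.

−1.21 V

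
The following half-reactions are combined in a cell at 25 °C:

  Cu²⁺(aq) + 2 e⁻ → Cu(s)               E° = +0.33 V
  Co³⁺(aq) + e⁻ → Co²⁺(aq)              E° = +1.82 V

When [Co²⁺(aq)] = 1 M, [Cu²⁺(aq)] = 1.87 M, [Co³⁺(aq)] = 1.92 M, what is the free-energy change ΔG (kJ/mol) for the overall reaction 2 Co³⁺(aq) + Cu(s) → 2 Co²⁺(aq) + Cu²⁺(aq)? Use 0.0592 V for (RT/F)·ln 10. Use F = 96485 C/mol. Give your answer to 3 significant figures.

−289 kJ/mol

The standard cell potential is +1.82 − (+0.33) = +1.49 V, with n = 2 electrons in the balanced equation.
Q = ([Co²⁺(aq)]^2·[Cu²⁺(aq)]) / [Co³⁺(aq)]^2 = 0.507, so log Q = −0.295 and E = +1.49 − (0.0592/2)(−0.295) = +1.4987 V.
Then ΔG = −nFE = −2 × 96485 × +1.4987 J/mol = −289 kJ/mol.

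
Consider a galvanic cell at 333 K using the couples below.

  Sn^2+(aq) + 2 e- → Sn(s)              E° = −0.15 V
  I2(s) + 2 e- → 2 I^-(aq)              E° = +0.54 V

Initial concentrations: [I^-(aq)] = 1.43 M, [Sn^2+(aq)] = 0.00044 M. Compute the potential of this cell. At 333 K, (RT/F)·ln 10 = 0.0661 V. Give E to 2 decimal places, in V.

+0.79 V

Since E°(I₂/I⁻) > E°(Sn²⁺/Sn), I₂/I⁻ serves as the cathode.
E°cell = +0.54 − (−0.15) = +0.69 V, with n = 2 electrons transferred.
The balanced reaction is I2(s) + Sn(s) → 2 I^-(aq) + Sn^2+(aq), so Q = [I^-(aq)]^2·[Sn^2+(aq)] = 0.0009 and log Q = −3.046.
E = E° − (0.0661/n)·log Q = +0.69 − (0.0661/2)(−3.046) = +0.79 V.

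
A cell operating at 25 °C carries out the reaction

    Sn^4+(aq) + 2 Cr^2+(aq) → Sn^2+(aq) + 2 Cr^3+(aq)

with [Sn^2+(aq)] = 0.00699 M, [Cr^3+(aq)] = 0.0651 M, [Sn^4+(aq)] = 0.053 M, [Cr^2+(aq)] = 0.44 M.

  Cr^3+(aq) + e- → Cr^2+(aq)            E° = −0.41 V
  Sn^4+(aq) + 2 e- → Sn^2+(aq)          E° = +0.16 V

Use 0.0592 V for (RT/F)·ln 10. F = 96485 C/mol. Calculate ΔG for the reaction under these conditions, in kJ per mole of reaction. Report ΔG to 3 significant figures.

−125 kJ/mol

With Sn⁴⁺/Sn²⁺ reduced at the cathode, E°cell = +0.16 − (−0.41) = +0.57 V and n = 2.
Q = ([Sn^2+(aq)]·[Cr^3+(aq)]^2) / ([Sn^4+(aq)]·[Cr^2+(aq)]^2) = 0.00289, so log Q = −2.540 and E = +0.57 − (0.0592/2)(−2.540) = +0.6452 V.
ΔG = −nFE = −(2)(96485)(+0.6452) J/mol = −125 kJ/mol.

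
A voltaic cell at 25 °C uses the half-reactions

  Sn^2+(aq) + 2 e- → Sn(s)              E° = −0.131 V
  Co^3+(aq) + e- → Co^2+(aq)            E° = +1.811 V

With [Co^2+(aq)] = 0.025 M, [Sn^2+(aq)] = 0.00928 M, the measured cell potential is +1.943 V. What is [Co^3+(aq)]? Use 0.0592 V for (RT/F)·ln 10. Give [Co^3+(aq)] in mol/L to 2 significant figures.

0.0025 M

Co³⁺/Co²⁺ is the cathode (higher E°); E°cell = +1.811 − (−0.131) = +1.942 V with n = 2.
Since E = E° − (0.0592/n)·log Q, log Q = n(E° − E)/0.0592 = −0.034.
For 2 Co^3+(aq) + Sn(s) → 2 Co^2+(aq) + Sn^2+(aq), the reaction quotient is Q = ([Co^2+(aq)]^2·[Sn^2+(aq)]) / [Co^3+(aq)]^2.
Solving for the unknown gives log [Co^3+(aq)] = −2.601, so [Co^3+(aq)] ≈ 0.0025 M.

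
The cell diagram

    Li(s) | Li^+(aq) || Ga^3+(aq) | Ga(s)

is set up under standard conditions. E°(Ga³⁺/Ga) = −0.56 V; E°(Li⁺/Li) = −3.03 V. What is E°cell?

+2.47 V

By convention the left-hand electrode in cell notation is the anode (oxidation) and the right-hand electrode is the cathode (reduction).
E°cell = E°(right) − E°(left) = −0.56 − (−3.03) = +2.47 V.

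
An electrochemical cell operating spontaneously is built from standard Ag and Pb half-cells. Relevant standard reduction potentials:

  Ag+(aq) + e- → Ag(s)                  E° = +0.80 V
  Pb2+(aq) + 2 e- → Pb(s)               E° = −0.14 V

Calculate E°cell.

Of the two couples in this cell, the one with the more positive reduction potential is reduced at the cathode: here that is Ag⁺/Ag (+0.80 V); Pb²⁺/Pb (−0.14 V) is the anode.
E°cell = E°(cathode) − E°(anode) = +0.80 − (−0.14) = +0.94 V.

+0.94 V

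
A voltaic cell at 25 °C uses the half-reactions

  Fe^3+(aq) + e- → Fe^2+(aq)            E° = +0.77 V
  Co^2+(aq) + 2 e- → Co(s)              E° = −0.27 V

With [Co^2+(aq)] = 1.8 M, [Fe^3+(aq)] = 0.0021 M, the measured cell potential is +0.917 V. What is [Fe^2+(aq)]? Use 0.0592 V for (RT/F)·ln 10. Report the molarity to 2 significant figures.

0.19 M

The Fe³⁺/Fe²⁺ couple has the larger reduction potential, so it is the cathode: E°cell = +0.77 − (−0.27) = +1.04 V and n = 2.
Rearranging E = E° − (0.0592/n)·log Q gives log Q = 2(+1.04 − (+0.917))/0.0592 = 4.155.
Balancing electrons gives 2 Fe^3+(aq) + Co(s) → 2 Fe^2+(aq) + Co^2+(aq); thus Q = ([Fe^2+(aq)]^2·[Co^2+(aq)]) / [Fe^3+(aq)]^2.
Solving for the unknown gives log [Fe^2+(aq)] = −0.728, so [Fe^2+(aq)] ≈ 0.19 M.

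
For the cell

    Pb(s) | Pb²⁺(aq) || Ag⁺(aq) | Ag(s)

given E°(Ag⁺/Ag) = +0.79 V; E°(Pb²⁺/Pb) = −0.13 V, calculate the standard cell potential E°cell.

+0.92 V

By convention the left-hand electrode in cell notation is the anode (oxidation) and the right-hand electrode is the cathode (reduction).
E°cell = E°(right) − E°(left) = +0.79 − (−0.13) = +0.92 V.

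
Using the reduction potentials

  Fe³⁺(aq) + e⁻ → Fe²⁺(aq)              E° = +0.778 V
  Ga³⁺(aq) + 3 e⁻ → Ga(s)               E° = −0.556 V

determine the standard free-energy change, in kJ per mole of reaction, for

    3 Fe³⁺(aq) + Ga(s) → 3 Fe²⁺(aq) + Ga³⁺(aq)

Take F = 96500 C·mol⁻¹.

In the reaction as written Fe³⁺(aq) is reduced, so the Fe³⁺/Fe²⁺ couple is the cathode and Ga³⁺/Ga is the anode.
E°cell = +0.778 − (−0.556) = +1.334 V; balancing electrons gives n = 3.
ΔG° = −nFE°cell = −(3)(96500)(+1.334) J/mol = −386 kJ/mol.

−386 kJ/mol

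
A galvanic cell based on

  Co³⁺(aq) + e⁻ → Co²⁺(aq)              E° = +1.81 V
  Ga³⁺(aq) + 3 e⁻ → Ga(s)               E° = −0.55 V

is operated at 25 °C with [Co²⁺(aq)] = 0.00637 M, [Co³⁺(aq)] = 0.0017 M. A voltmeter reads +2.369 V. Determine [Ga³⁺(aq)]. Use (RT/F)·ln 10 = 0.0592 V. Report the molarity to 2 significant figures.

0.0067 M

The Co³⁺/Co²⁺ couple has the larger reduction potential, so it is the cathode: E°cell = +1.81 − (−0.55) = +2.36 V and n = 3.
Since E = E° − (0.0592/n)·log Q, log Q = n(E° − E)/0.0592 = −0.456.
For 3 Co³⁺(aq) + Ga(s) → 3 Co²⁺(aq) + Ga³⁺(aq), the reaction quotient is Q = ([Co²⁺(aq)]^3·[Ga³⁺(aq)]) / [Co³⁺(aq)]^3.
Solving for the unknown gives log [Ga³⁺(aq)] = −2.177, so [Ga³⁺(aq)] ≈ 0.0067 M.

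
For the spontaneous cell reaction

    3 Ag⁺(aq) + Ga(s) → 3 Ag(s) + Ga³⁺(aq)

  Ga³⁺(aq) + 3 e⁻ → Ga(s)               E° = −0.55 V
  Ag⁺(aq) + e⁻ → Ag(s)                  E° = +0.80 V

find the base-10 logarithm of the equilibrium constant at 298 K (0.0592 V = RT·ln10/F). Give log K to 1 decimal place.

log K = 68.4

The Ag⁺/Ag couple is reduced (cathode); E°cell = +0.80 − (−0.55) = +1.35 V with n = 3.
At equilibrium E = 0, so log K = nE°cell / 0.0592 = (3)(+1.35) / 0.0592 = 68.4.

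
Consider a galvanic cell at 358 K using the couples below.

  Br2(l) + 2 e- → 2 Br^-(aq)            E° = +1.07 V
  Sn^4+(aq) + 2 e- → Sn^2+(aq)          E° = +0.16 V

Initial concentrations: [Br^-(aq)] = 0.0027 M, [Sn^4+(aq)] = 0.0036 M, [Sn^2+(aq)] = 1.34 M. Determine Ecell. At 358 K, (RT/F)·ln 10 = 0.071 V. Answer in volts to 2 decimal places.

The Br₂/Br⁻ couple has the more positive E°, so it is the cathode; Sn⁴⁺/Sn²⁺ is the anode.
E°cell = +1.07 − (+0.16) = +0.91 V, with n = 2 electrons transferred.
Balancing gives Br2(l) + Sn^2+(aq) → 2 Br^-(aq) + Sn^4+(aq); hence Q = ([Br^-(aq)]^2·[Sn^4+(aq)]) / [Sn^2+(aq)] = 1.96×10^−8 (log Q = −7.708).
E = E° − (0.071/n)·log Q = +0.91 − (0.071/2)(−7.708) = +1.18 V.

+1.18 V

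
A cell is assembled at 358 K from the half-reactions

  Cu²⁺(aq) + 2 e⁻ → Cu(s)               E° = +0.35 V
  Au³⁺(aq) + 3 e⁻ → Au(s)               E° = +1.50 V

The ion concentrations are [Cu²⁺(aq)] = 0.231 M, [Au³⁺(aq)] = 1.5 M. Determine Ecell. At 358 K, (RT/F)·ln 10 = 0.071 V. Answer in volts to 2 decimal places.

+1.18 V

The Au³⁺/Au couple has the more positive E°, so it is the cathode; Cu²⁺/Cu is the anode.
E°cell = E°cat − E°an = +1.50 − (+0.35) = +1.15 V; n = 6.
For the overall reaction 2 Au³⁺(aq) + 3 Cu(s) → 2 Au(s) + 3 Cu²⁺(aq), Q = [Cu²⁺(aq)]^3 / [Au³⁺(aq)]^2 = 0.00548, giving log Q = −2.261.
Applying E = E° − (RT ln10/nF)·log Q gives +1.15 − (0.071/6)(−2.261) = +1.18 V.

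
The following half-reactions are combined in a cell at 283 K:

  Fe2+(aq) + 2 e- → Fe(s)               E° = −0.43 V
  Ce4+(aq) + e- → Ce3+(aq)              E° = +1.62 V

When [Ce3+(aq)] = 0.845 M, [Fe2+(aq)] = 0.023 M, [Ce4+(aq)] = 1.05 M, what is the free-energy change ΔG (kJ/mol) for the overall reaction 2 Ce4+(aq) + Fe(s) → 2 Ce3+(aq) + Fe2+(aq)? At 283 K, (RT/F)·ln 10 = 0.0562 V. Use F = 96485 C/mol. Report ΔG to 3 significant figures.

The standard cell potential is +1.62 − (−0.43) = +2.05 V, with n = 2 electrons in the balanced equation.
The reaction quotient is ([Ce3+(aq)]^2·[Fe2+(aq)]) / [Ce4+(aq)]^2 = 0.0149; by Nernst, E = +2.05 − (0.0562/2)(−1.827) = +2.1013 V.
Finally ΔG = −nFE = −(2)(96485 C/mol)(+2.1013 V) = −405 kJ/mol.

−405 kJ/mol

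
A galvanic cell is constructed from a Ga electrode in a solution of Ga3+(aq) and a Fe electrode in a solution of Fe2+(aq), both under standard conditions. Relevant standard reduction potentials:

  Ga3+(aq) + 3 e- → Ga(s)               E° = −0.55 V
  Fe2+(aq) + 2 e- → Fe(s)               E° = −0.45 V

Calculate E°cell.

The Fe²⁺/Fe couple has the higher E°, so Fe ion is reduced (cathode) and Ga is oxidized (anode).
E°cell = E°(cathode) − E°(anode) = −0.45 − (−0.55) = +0.10 V.

+0.10 V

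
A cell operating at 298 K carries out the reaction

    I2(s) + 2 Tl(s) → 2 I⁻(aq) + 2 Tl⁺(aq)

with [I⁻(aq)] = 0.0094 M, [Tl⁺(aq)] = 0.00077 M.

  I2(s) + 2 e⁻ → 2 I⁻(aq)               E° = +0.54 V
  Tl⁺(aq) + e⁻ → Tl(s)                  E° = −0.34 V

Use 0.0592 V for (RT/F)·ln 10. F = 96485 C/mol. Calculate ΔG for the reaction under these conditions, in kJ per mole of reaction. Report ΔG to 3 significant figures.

−229 kJ/mol

The standard cell potential is +0.54 − (−0.34) = +0.88 V, with n = 2 electrons in the balanced equation.
The reaction quotient is [I⁻(aq)]^2·[Tl⁺(aq)]^2 = 5.24×10^−11; by Nernst, E = +0.88 − (0.0592/2)(−10.281) = +1.1843 V.
Then ΔG = −nFE = −2 × 96485 × +1.1843 J/mol = −229 kJ/mol.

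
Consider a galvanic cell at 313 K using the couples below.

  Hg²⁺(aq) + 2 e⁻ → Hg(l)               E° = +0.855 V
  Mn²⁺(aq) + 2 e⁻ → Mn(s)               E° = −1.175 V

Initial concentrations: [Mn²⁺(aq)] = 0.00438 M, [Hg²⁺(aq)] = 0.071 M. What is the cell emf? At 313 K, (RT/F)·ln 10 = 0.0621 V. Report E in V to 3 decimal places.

+2.068 V

Since E°(Hg²⁺/Hg) > E°(Mn²⁺/Mn), Hg²⁺/Hg serves as the cathode.
E°cell = E°cat − E°an = +0.855 − (−1.175) = +2.030 V; n = 2.
The balanced reaction is Hg²⁺(aq) + Mn(s) → Hg(l) + Mn²⁺(aq), so Q = [Mn²⁺(aq)] / [Hg²⁺(aq)] = 0.0617 and log Q = −1.210.
By the Nernst equation, E = +2.030 − (0.0621/2)·(−1.210) = +2.068 V.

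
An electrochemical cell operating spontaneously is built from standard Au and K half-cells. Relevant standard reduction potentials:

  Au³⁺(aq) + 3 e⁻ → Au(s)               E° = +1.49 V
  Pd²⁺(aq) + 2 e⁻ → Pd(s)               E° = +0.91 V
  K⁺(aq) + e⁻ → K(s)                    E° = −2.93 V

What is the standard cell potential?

+4.42 V

The Au³⁺/Au couple has the higher E°, so Au ion is reduced (cathode) and K is oxidized (anode).
E°cell = E°(cathode) − E°(anode) = +1.49 − (−2.93) = +4.42 V.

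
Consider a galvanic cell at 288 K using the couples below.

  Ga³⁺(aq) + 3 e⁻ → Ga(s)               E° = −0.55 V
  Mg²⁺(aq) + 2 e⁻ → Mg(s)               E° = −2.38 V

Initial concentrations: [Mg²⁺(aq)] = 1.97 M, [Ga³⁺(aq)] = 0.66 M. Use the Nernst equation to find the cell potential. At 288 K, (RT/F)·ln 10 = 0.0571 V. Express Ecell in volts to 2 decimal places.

Since E°(Ga³⁺/Ga) > E°(Mg²⁺/Mg), Ga³⁺/Ga serves as the cathode.
The standard potential is −0.55 − (−2.38) = +1.83 V and the balanced reaction transfers n = 6 electrons.
The balanced reaction is 2 Ga³⁺(aq) + 3 Mg(s) → 2 Ga(s) + 3 Mg²⁺(aq), so Q = [Mg²⁺(aq)]^3 / [Ga³⁺(aq)]^2 = 17.6 and log Q = 1.244.
By the Nernst equation, E = +1.83 − (0.0571/6)·(1.244) = +1.82 V.

+1.82 V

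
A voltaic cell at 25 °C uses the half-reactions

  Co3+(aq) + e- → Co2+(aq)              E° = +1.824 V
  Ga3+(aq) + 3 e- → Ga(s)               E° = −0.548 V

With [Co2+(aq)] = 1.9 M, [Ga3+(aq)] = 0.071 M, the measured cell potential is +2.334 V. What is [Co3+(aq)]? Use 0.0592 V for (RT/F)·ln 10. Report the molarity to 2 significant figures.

With Co³⁺/Co²⁺ at the cathode and Ga³⁺/Ga at the anode, E°cell = +1.824 − (−0.548) = +2.372 V (n = 3).
Since E = E° − (0.0592/n)·log Q, log Q = n(E° − E)/0.0592 = 1.926.
Balancing electrons gives 3 Co3+(aq) + Ga(s) → 3 Co2+(aq) + Ga3+(aq); thus Q = ([Co2+(aq)]^3·[Ga3+(aq)]) / [Co3+(aq)]^3.
Solving for the unknown gives log [Co3+(aq)] = −0.746, so [Co3+(aq)] ≈ 0.18 M.

0.18 M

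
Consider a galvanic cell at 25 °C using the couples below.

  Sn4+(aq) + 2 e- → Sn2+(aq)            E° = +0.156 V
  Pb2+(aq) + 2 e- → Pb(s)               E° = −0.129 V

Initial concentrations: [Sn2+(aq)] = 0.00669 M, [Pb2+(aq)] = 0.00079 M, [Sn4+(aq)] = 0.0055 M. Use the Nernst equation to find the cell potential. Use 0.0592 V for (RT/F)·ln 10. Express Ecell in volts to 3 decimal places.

+0.374 V

The Sn⁴⁺/Sn²⁺ couple has the more positive E°, so it is the cathode; Pb²⁺/Pb is the anode.
E°cell = E°cat − E°an = +0.156 − (−0.129) = +0.285 V; n = 2.
Balancing gives Sn4+(aq) + Pb(s) → Sn2+(aq) + Pb2+(aq); hence Q = ([Sn2+(aq)]·[Pb2+(aq)]) / [Sn4+(aq)] = 0.000961 (log Q = −3.017).
E = E° − (0.0592/n)·log Q = +0.285 − (0.0592/2)(−3.017) = +0.374 V.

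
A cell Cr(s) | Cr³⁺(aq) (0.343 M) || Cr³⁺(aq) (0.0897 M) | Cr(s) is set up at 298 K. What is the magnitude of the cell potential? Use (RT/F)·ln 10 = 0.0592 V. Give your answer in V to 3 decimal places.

0.011 V

For a concentration cell E°cell = 0, since both electrodes use the same couple.
The compartment with the higher Cr³⁺(aq) concentration (0.343 M) acts as the cathode; ions are reduced there and produced at the dilute (0.0897 M) anode.
With n = 3, Ecell = −(0.0592/3)·log([dilute]/[conc]) = −(0.0592/3)·log(0.0897/0.343) = +0.011 V.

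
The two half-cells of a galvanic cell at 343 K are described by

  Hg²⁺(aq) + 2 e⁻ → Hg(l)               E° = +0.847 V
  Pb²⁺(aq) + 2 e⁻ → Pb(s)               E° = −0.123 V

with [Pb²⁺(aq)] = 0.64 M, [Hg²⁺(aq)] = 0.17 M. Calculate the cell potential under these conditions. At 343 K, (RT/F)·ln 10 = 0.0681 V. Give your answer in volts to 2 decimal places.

+0.95 V

The Hg²⁺/Hg couple has the more positive E°, so it is the cathode; Pb²⁺/Pb is the anode.
E°cell = +0.847 − (−0.123) = +0.970 V, with n = 2 electrons transferred.
Balancing gives Hg²⁺(aq) + Pb(s) → Hg(l) + Pb²⁺(aq); hence Q = [Pb²⁺(aq)] / [Hg²⁺(aq)] = 3.76 (log Q = 0.576).
By the Nernst equation, E = +0.970 − (0.0681/2)·(0.576) = +0.95 V.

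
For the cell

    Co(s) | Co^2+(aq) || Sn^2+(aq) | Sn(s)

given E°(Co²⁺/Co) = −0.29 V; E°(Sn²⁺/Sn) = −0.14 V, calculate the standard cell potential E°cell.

+0.15 V

By convention the left-hand electrode in cell notation is the anode (oxidation) and the right-hand electrode is the cathode (reduction).
E°cell = E°(right) − E°(left) = −0.14 − (−0.29) = +0.15 V.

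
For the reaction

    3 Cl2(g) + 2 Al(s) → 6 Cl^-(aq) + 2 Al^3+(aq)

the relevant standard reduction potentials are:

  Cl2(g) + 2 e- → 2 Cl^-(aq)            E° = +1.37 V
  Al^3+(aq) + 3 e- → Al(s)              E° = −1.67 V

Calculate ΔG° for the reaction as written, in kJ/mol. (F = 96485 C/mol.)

−1760 kJ/mol

In the reaction as written Cl2(g) is reduced, so the Cl₂/Cl⁻ couple is the cathode and Al³⁺/Al is the anode.
E°cell = +1.37 − (−1.67) = +3.04 V; balancing electrons gives n = 6.
ΔG° = −nFE°cell = −(6)(96485)(+3.04) J/mol = −1760 kJ/mol.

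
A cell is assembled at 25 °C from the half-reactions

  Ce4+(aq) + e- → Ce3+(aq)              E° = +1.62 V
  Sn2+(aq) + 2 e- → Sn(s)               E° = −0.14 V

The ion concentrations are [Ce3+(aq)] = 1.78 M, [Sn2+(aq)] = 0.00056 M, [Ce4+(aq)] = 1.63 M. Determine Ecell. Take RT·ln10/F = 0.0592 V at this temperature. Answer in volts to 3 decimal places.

+1.854 V

Ce⁴⁺/Ce³⁺ is reduced (cathode, E° = +1.62 V) and Sn²⁺/Sn is oxidized (anode).
E°cell = +1.62 − (−0.14) = +1.76 V, with n = 2 electrons transferred.
The balanced reaction is 2 Ce4+(aq) + Sn(s) → 2 Ce3+(aq) + Sn2+(aq), so Q = ([Ce3+(aq)]^2·[Sn2+(aq)]) / [Ce4+(aq)]^2 = 0.000668 and log Q = −3.175.
Applying E = E° − (RT ln10/nF)·log Q gives +1.76 − (0.0592/2)(−3.175) = +1.854 V.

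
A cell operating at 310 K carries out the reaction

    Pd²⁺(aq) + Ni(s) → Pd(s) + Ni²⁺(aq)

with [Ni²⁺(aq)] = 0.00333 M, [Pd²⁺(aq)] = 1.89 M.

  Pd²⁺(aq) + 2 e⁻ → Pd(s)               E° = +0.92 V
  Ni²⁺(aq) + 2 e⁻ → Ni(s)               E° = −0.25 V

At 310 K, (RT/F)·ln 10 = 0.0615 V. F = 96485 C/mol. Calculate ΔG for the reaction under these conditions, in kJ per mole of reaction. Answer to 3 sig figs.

E°cell = +0.92 − (−0.25) = +1.17 V; the balanced reaction transfers n = 2 electrons.
Q = [Ni²⁺(aq)] / [Pd²⁺(aq)] = 0.00176, so log Q = −2.754 and E = +1.17 − (0.0615/2)(−2.754) = +1.2547 V.
Then ΔG = −nFE = −2 × 96485 × +1.2547 J/mol = −242 kJ/mol.

−242 kJ/mol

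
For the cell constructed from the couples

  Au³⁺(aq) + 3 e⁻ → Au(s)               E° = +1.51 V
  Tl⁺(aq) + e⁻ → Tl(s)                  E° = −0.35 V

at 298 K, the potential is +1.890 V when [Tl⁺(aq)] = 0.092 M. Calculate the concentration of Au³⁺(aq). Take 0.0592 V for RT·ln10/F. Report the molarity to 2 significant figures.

0.026 M

The Au³⁺/Au couple has the larger reduction potential, so it is the cathode: E°cell = +1.51 − (−0.35) = +1.86 V and n = 3.
Since E = E° − (0.0592/n)·log Q, log Q = n(E° − E)/0.0592 = −1.520.
Balancing electrons gives Au³⁺(aq) + 3 Tl(s) → Au(s) + 3 Tl⁺(aq); thus Q = [Tl⁺(aq)]^3 / [Au³⁺(aq)].
Isolating [Au³⁺(aq)] in Q = 10^{−1.520} yields log [Au³⁺(aq)] = −1.589, i.e. 0.026 M.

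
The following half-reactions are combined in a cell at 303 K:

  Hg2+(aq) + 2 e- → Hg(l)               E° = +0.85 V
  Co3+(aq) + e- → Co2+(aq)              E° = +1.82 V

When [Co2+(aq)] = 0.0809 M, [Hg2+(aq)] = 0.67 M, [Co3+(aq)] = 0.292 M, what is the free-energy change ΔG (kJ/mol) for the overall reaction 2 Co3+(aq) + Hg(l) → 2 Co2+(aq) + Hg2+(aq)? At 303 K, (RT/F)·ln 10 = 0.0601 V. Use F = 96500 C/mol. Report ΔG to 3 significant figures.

−195 kJ/mol

The standard cell potential is +1.82 − (+0.85) = +0.97 V, with n = 2 electrons in the balanced equation.
Here Q = ([Co2+(aq)]^2·[Hg2+(aq)]) / [Co3+(aq)]^2 = 0.0514 (log Q = −1.289), giving E = +0.97 − (0.0601/2)·(−1.289) = +1.0087 V.
Then ΔG = −nFE = −2 × 96500 × +1.0087 J/mol = −195 kJ/mol.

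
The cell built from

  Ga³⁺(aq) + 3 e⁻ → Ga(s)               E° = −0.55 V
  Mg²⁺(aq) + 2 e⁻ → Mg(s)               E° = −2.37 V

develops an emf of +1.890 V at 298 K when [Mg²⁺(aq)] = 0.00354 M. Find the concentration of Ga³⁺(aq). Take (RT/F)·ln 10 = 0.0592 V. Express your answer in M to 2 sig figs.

0.74 M

With Ga³⁺/Ga at the cathode and Mg²⁺/Mg at the anode, E°cell = −0.55 − (−2.37) = +1.82 V (n = 6).
Rearranging E = E° − (0.0592/n)·log Q gives log Q = 6(+1.82 − (+1.890))/0.0592 = −7.095.
The balanced reaction is 2 Ga³⁺(aq) + 3 Mg(s) → 2 Ga(s) + 3 Mg²⁺(aq), so Q = [Mg²⁺(aq)]^3 / [Ga³⁺(aq)]^2.
Solving for the unknown gives log [Ga³⁺(aq)] = −0.129, so [Ga³⁺(aq)] ≈ 0.74 M.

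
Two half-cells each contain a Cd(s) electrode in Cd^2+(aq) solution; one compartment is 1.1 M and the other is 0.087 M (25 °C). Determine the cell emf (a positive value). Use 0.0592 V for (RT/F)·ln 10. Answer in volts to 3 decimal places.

0.033 V

For a concentration cell E°cell = 0, since both electrodes use the same couple.
The compartment with the higher Cd^2+(aq) concentration (1.1 M) acts as the cathode; ions are reduced there and produced at the dilute (0.087 M) anode.
With n = 2, Ecell = −(0.0592/2)·log([dilute]/[conc]) = −(0.0592/2)·log(0.087/1.1) = +0.033 V.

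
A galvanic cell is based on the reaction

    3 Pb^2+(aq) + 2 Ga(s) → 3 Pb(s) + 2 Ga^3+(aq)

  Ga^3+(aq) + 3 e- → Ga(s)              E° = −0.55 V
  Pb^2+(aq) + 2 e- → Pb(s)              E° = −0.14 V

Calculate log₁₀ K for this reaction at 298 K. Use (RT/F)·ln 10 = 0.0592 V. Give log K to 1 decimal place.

log K = 41.6

The Pb²⁺/Pb couple is reduced (cathode); E°cell = −0.14 − (−0.55) = +0.41 V with n = 6.
At equilibrium E = 0, so log K = nE°cell / 0.0592 = (6)(+0.41) / 0.0592 = 41.6.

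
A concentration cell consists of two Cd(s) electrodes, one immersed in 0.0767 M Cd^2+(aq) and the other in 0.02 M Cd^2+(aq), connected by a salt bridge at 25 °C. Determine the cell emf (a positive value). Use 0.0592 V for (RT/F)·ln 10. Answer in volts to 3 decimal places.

For a concentration cell E°cell = 0, since both electrodes use the same couple.
The compartment with the higher Cd^2+(aq) concentration (0.0767 M) acts as the cathode; ions are reduced there and produced at the dilute (0.02 M) anode.
With n = 2, Ecell = −(0.0592/2)·log([dilute]/[conc]) = −(0.0592/2)·log(0.02/0.0767) = +0.017 V.

0.017 V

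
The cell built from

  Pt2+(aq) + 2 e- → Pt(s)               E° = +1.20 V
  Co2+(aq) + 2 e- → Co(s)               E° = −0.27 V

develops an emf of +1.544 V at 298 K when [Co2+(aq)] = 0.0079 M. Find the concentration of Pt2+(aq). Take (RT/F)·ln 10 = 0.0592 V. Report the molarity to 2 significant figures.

2.5 M

The Pt²⁺/Pt couple has the larger reduction potential, so it is the cathode: E°cell = +1.20 − (−0.27) = +1.47 V and n = 2.
Since E = E° − (0.0592/n)·log Q, log Q = n(E° − E)/0.0592 = −2.500.
Balancing electrons gives Pt2+(aq) + Co(s) → Pt(s) + Co2+(aq); thus Q = [Co2+(aq)] / [Pt2+(aq)].
Isolating [Pt2+(aq)] in Q = 10^{−2.500} yields log [Pt2+(aq)] = 0.398, i.e. 2.5 M.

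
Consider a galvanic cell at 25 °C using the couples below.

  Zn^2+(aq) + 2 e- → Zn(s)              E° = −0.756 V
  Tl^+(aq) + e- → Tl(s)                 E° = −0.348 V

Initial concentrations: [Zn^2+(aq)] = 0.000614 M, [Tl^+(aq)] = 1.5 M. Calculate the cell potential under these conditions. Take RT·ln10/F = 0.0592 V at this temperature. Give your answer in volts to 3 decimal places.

+0.513 V

Since E°(Tl⁺/Tl) > E°(Zn²⁺/Zn), Tl⁺/Tl serves as the cathode.
E°cell = E°cat − E°an = −0.348 − (−0.756) = +0.408 V; n = 2.
Balancing gives 2 Tl^+(aq) + Zn(s) → 2 Tl(s) + Zn^2+(aq); hence Q = [Zn^2+(aq)] / [Tl^+(aq)]^2 = 0.000273 (log Q = −3.564).
Applying E = E° − (RT ln10/nF)·log Q gives +0.408 − (0.0592/2)(−3.564) = +0.513 V.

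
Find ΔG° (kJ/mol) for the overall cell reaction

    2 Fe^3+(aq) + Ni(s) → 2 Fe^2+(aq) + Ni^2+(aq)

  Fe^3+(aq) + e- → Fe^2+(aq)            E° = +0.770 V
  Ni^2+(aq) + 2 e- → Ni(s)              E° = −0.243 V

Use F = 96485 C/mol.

In the reaction as written Fe^3+(aq) is reduced, so the Fe³⁺/Fe²⁺ couple is the cathode and Ni²⁺/Ni is the anode.
E°cell = +0.770 − (−0.243) = +1.013 V; balancing electrons gives n = 2.
ΔG° = −nFE°cell = −(2)(96485)(+1.013) J/mol = −195 kJ/mol.

−195 kJ/mol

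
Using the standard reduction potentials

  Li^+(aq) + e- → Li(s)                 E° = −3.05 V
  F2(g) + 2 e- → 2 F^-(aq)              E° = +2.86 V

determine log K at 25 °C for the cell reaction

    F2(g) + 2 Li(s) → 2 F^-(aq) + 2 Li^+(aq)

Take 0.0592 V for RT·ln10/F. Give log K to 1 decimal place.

log K = 199.7

The F₂/F⁻ couple is reduced (cathode); E°cell = +2.86 − (−3.05) = +5.91 V with n = 2.
At equilibrium E = 0, so log K = nE°cell / 0.0592 = (2)(+5.91) / 0.0592 = 199.7.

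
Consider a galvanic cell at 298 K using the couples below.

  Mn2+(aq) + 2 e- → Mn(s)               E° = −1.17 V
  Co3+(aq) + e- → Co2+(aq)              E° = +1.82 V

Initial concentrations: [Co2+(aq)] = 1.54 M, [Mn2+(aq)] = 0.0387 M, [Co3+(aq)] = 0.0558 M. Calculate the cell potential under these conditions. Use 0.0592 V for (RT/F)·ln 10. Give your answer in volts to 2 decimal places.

Since E°(Co³⁺/Co²⁺) > E°(Mn²⁺/Mn), Co³⁺/Co²⁺ serves as the cathode.
E°cell = E°cat − E°an = +1.82 − (−1.17) = +2.99 V; n = 2.
Balancing gives 2 Co3+(aq) + Mn(s) → 2 Co2+(aq) + Mn2+(aq); hence Q = ([Co2+(aq)]^2·[Mn2+(aq)]) / [Co3+(aq)]^2 = 29.5 (log Q = 1.469).
E = E° − (0.0592/n)·log Q = +2.99 − (0.0592/2)(1.469) = +2.95 V.

+2.95 V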